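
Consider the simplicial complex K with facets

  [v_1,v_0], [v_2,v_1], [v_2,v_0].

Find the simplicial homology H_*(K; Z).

H_0 ≅ Z,  H_1 ≅ Z.

K has 3 vertices, 3 edges.
rank ∂_0 = 0, rank ∂_1 = 2 ⇒ b_0 = 3 − 0 − 2 = 1; all invariant factors of ∂_1 are 1 so no torsion. So H_0 ≅ Z.
rank ∂_1 = 2, rank ∂_2 = 0 ⇒ b_1 = 3 − 2 − 0 = 1. So H_1 ≅ Z.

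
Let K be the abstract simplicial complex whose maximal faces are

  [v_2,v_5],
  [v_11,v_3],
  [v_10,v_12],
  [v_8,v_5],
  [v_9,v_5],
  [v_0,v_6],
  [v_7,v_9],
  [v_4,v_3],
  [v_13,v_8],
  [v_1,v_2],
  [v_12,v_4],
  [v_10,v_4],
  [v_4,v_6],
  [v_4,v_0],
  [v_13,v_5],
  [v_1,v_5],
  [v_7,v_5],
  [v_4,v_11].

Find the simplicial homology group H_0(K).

H_0 = Z^2.

K has 14 vertices, 18 edges.
rank ∂_0 = 0, rank ∂_1 = 12 ⇒ b_0 = 14 − 0 − 12 = 2; all invariant factors of ∂_1 are 1 so no torsion. So H_0 ≅ Z^2.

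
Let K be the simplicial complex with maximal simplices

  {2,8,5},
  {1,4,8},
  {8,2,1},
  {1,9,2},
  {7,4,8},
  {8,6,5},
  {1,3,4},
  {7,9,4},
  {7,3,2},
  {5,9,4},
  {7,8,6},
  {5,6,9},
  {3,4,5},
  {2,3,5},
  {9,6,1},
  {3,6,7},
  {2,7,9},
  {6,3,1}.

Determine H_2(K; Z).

Fix the vertex order 1 < 2 < 3 < 4 < 5 < 6 < 7 < 8 < 9 and write every simplex with vertices in increasing order. Then dim K = 2 and the simplices of K are:

  0-simplices (9): [1], [2], [3], [4], [5], [6], [7], [8], [9]
  1-simplices (27): (27 of them)
  2-simplices (18): [1,2,8], [1,2,9], [1,3,4], [1,3,6], [1,4,8], [1,6,9], [2,3,5], [2,3,7], [2,5,8], [2,7,9], [3,4,5], [3,6,7], [4,5,9], [4,7,8], [4,7,9], [5,6,8], [5,6,9], [6,7,8]

giving chain groups C_0 ≅ Z^9, C_1 ≅ Z^27, C_2 ≅ Z^18.

The boundary map ∂_1: C_1 → C_0 maps an edge to its endpoints' difference, ∂[p,q] = q − p. For instance
  ∂[2,8] = [8] − [2].
The 9×27 boundary matrix has rank 8 and Smith normal form diag(1,1,1,1,1,1,1,1).

∂_2: C_2 → C_1 acts by ∂[p,q,r] = [q,r] − [p,r] + [p,q]. For instance
  ∂[3,6,7] = [6,7] − [3,7] + [3,6],
  ∂[2,7,9] = [7,9] − [2,9] + [2,7].
The resulting 27×18 matrix has rank 17, and its Smith normal form has invariant factors (1,1,1,1,1,1,1,1,1,1,1,1,1,1,1,1,1).

Now H_k = ker ∂_k / im ∂_{k+1}, so:

  H_2: rank ker ∂_2 − rank ∂_3 = (18 − 17) − 0 = 1, and there is no ∂_3, so H_2 ≅ Z.

H_2 ≅ Z.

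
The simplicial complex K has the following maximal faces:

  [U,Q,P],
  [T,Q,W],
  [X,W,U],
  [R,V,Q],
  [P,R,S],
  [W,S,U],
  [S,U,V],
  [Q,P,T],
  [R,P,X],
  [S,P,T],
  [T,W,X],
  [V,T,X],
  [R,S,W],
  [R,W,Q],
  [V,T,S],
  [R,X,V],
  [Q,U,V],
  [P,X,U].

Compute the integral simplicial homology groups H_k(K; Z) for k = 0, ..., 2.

We work with the vertex ordering P < Q < R < S < T < U < V < W < X. The simplices of K, each written with vertices in increasing order, are:

  0-simplices (9): P, Q, R, S, T, U, V, W, X
  1-simplices (27): PQ, PR, PS, PT, PU, PX, QR, QT, QU, QV, QW, RS, RV, RW, RX, ST, SU, SV, SW, TV, TW, TX, UV, UW, UX, VX, WX
  2-simplices (18): PQT, PQU, PRS, PRX, PST, PUX, QRV, QRW, QTW, QUV, RSW, RVX, STV, SUV, SUW, TVX, TWX, UWX

Hence C_0 ≅ Z^9, C_1 ≅ Z^27, C_2 ≅ Z^18.

Boundary ∂_1: C_1 → C_0 is given by ∂[p,q] = [q] − [p]. For instance
  ∂PR = R − P.
The 9×27 boundary matrix has rank 8 and Smith normal form diag(1,1,1,1,1,1,1,1).

The boundary map ∂_2: C_2 → C_1 sends each 2-simplex [p,q,r] to [q,r] − [p,r] + [p,q]. For instance
  ∂RVX = VX − RX + RV,
  ∂SUV = UV − SV + SU.
The 27×18 boundary matrix has rank 17 and Smith normal form diag(1,1,1,1,1,1,1,1,1,1,1,1,1,1,1,1,1).

From H_k ≅ ker(∂_k) / im(∂_{k+1}) we obtain:

  H_0: rank C_0 − rank ∂_1 = 9 − 8 = 1, and the invariant factors of ∂_1 are all 1, so H_0 ≅ Z.
  H_1: rank ker ∂_1 − rank ∂_2 = (27 − 8) − 17 = 2, and the invariant factors of ∂_2 are all 1, so H_1 ≅ Z^2.
  H_2: rank ker ∂_2 − rank ∂_3 = (18 − 17) − 0 = 1, and there is no ∂_3, so H_2 ≅ Z.

As a check, the Euler characteristic is 9 − 27 + 18 = 0, which agrees with 1 − 2 + 1 = 0.
(K is a triangulation of the torus T^2.)

H_0 = Z,  H_1 = Z^2,  H_2 = Z.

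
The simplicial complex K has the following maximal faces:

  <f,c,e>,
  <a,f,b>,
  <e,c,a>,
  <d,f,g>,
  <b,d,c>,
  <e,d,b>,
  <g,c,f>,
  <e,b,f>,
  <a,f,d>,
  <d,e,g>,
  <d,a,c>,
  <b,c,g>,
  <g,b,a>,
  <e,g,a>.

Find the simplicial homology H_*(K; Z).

We work with the vertex ordering a < b < c < d < e < f < g. The simplices of K, each written with vertices in increasing order, are:

  0-simplices (7): a, b, c, d, e, f, g
  1-simplices (21): ab, ac, ad, ae, af, ag, bc, bd, be, bf, bg, cd, ce, cf, cg, de, df, dg, ef, eg, fg
  2-simplices (14): abf, abg, acd, ace, adf, aeg, bcd, bcg, bde, bef, cef, cfg, deg, dfg

Hence C_0 ≅ Z^7, C_1 ≅ Z^21, C_2 ≅ Z^14.

The boundary map ∂_1: C_1 → C_0 sends each edge [p,q] (with p < q) to q − p.
The 7×21 boundary matrix has rank 6 and Smith normal form diag(1,1,1,1,1,1).

Boundary ∂_2: C_2 → C_1 acts by ∂[p,q,r] = [q,r] − [p,r] + [p,q]. For instance
  ∂bde = de − be + bd,
  ∂dfg = fg − dg + df.
This gives a 21×14 integer matrix of rank 13; reducing to Smith normal form yields diagonal entries (1,1,1,1,1,1,1,1,1,1,1,1,1).

Computing H_k = (kernel of ∂_k) / (image of ∂_{k+1}):

  H_0: rank C_0 − rank ∂_1 = 7 − 6 = 1, and the invariant factors of ∂_1 are all 1, so H_0 ≅ Z.
  H_1: rank ker ∂_1 − rank ∂_2 = (21 − 6) − 13 = 2, and the invariant factors of ∂_2 are all 1, so H_1 ≅ Z^2.
  H_2: rank ker ∂_2 − rank ∂_3 = (14 − 13) − 0 = 1, and there is no ∂_3, so H_2 ≅ Z.

As a check, the Euler characteristic is 7 − 21 + 14 = 0, which agrees with 1 − 2 + 1 = 0.
(K is a triangulation of the torus T^2.)

H_0 ≅ Z,  H_1 ≅ Z^2,  H_2 ≅ Z.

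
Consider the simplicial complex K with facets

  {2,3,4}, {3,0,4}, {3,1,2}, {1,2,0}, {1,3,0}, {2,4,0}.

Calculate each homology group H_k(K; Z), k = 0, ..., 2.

H_0 ≅ Z,  H_1 = 0,  H_2 ≅ Z.

We work with the vertex ordering 0 < 1 < 2 < 3 < 4. The simplices of K, each written with vertices in increasing order, are:

  0-simplices (5): [0], [1], [2], [3], [4]
  1-simplices (9): [0,1], [0,2], [0,3], [0,4], [1,2], [1,3], [2,3], [2,4], [3,4]
  2-simplices (6): [0,1,2], [0,1,3], [0,2,4], [0,3,4], [1,2,3], [2,3,4]

giving chain groups C_0 ≅ Z^5, C_1 ≅ Z^9, C_2 ≅ Z^6.

∂_1: C_1 → C_0 sends each edge [p,q] (with p < q) to q − p. For instance
  ∂[2,4] = [4] − [2].
As a 5×9 matrix over Z this has rank 4, with invariant factors (1,1,1,1).

The boundary map ∂_2: C_2 → C_1 acts by ∂[p,q,r] = [q,r] − [p,r] + [p,q]. For instance
  ∂[0,3,4] = [3,4] − [0,4] + [0,3],
  ∂[0,2,4] = [2,4] − [0,4] + [0,2].
This gives a 9×6 integer matrix of rank 5; reducing to Smith normal form yields diagonal entries (1,1,1,1,1).

Computing H_k = (kernel of ∂_k) / (image of ∂_{k+1}):

  H_0: rank C_0 − rank ∂_1 = 5 − 4 = 1, and the invariant factors of ∂_1 are all 1, so H_0 ≅ Z.
  H_1: rank ker ∂_1 − rank ∂_2 = (9 − 4) − 5 = 0, and the invariant factors of ∂_2 are all 1, so H_1 ≅ 0.
  H_2: rank ker ∂_2 − rank ∂_3 = (6 − 5) − 0 = 1, and there is no ∂_3, so H_2 ≅ Z.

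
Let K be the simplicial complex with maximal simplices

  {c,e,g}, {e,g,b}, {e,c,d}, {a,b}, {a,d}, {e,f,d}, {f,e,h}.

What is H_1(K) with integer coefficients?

Take the total order a < b < c < d < e < f < g < h on the vertex set. Then K (dimension 2) consists of the simplices:

  0-simplices (8): a, b, c, d, e, f, g, h
  1-simplices (13): ab, ad, be, bg, cd, ce, cg, de, df, ef, eg, eh, fh
  2-simplices (5): beg, cde, ceg, def, efh

giving chain groups C_0 ≅ Z^8, C_1 ≅ Z^13, C_2 ≅ Z^5.

∂_1: C_1 → C_0 sends each edge [p,q] (with p < q) to q − p. For instance
  ∂cg = g − c.
The resulting 8×13 matrix has rank 7, and its Smith normal form has invariant factors (1,1,1,1,1,1,1).

The boundary map ∂_2: C_2 → C_1 acts by ∂[p,q,r] = [q,r] − [p,r] + [p,q]. For instance
  ∂efh = fh − eh + ef,
  ∂def = ef − df + de.
As a 13×5 matrix over Z this has rank 5, with invariant factors (1,1,1,1,1).

Computing H_k = (kernel of ∂_k) / (image of ∂_{k+1}):

  H_1: rank ker ∂_1 − rank ∂_2 = (13 − 7) − 5 = 1, and the invariant factors of ∂_2 are all 1, so H_1 = Z.

H_1 = Z.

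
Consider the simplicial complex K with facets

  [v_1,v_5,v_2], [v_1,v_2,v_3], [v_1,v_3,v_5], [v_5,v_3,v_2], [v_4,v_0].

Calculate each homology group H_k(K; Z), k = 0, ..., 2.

H_0 = Z^2,  H_1 = 0,  H_2 = Z.

We work with the vertex ordering v_0 < v_1 < v_2 < v_3 < v_4 < v_5. The simplices of K, each written with vertices in increasing order, are:

  0-simplices (6): [v_0], [v_1], [v_2], [v_3], [v_4], [v_5]
  1-simplices (7): [v_0,v_4], [v_1,v_2], [v_1,v_3], [v_1,v_5], [v_2,v_3], [v_2,v_5], [v_3,v_5]
  2-simplices (4): [v_1,v_2,v_3], [v_1,v_2,v_5], [v_1,v_3,v_5], [v_2,v_3,v_5]

giving chain groups C_0 ≅ Z^6, C_1 ≅ Z^7, C_2 ≅ Z^4.

∂_1: C_1 → C_0 sends each edge [p,q] (with p < q) to q − p.
The resulting 6×7 matrix has rank 4, and its Smith normal form has invariant factors (1,1,1,1).

The boundary map ∂_2: C_2 → C_1 maps a triangle to the signed sum of its edges. For instance
  ∂[v_2,v_3,v_5] = [v_3,v_5] − [v_2,v_5] + [v_2,v_3],
  ∂[v_1,v_2,v_5] = [v_2,v_5] − [v_1,v_5] + [v_1,v_2].
This gives a 7×4 integer matrix of rank 3; reducing to Smith normal form yields diagonal entries (1,1,1).

Now H_k = ker ∂_k / im ∂_{k+1}, so:

  H_0: rank C_0 − rank ∂_1 = 6 − 4 = 2, and the invariant factors of ∂_1 are all 1, so H_0 = Z^2.
  H_1: rank ker ∂_1 − rank ∂_2 = (7 − 4) − 3 = 0, and the invariant factors of ∂_2 are all 1, so H_1 = 0.
  H_2: rank ker ∂_2 − rank ∂_3 = (4 − 3) − 0 = 1, and there is no ∂_3, so H_2 = Z.

(K is a triangulation of the disjoint union of the 2-sphere S^2 and the 1-simplex.)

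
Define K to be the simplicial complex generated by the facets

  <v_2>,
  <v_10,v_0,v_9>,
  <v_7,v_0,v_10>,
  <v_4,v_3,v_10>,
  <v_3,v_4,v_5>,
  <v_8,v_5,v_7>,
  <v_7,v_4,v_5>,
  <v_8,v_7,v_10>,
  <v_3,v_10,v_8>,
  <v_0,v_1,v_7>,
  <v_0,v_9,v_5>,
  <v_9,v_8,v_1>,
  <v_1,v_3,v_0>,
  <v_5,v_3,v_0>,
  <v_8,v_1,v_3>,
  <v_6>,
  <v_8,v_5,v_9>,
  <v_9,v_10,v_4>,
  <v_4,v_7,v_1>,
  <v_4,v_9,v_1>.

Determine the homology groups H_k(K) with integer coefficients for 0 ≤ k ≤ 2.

We work with the vertex ordering v_0 < v_1 < v_2 < v_3 < v_4 < v_5 < v_6 < v_7 < v_8 < v_9 < v_10. The simplices of K, each written with vertices in increasing order, are:

  0-simplices (11): [v_0], [v_1], [v_2], [v_3], [v_4], [v_5], [v_6], [v_7], [v_8], [v_9], [v_10]
  1-simplices (27): (27 of them)
  2-simplices (18): (18 of them)

giving chain groups C_0 ≅ Z^11, C_1 ≅ Z^27, C_2 ≅ Z^18.

∂_1: C_1 → C_0 maps an edge to its endpoints' difference, ∂[p,q] = q − p. For instance
  ∂[v_8,v_10] = [v_10] − [v_8].
This gives a 11×27 integer matrix of rank 8; reducing to Smith normal form yields diagonal entries (1,1,1,1,1,1,1,1).

Boundary ∂_2: C_2 → C_1 sends each 2-simplex [p,q,r] to [q,r] − [p,r] + [p,q]. For instance
  ∂[v_1,v_8,v_9] = [v_8,v_9] − [v_1,v_9] + [v_1,v_8],
  ∂[v_0,v_1,v_7] = [v_1,v_7] − [v_0,v_7] + [v_0,v_1].
As a 27×18 matrix over Z this has rank 17, with invariant factors (1,1,1,1,1,1,1,1,1,1,1,1,1,1,1,1,1).

Now H_k = ker ∂_k / im ∂_{k+1}, so:

  H_0: rank C_0 − rank ∂_1 = 11 − 8 = 3, and the invariant factors of ∂_1 are all 1, so H_0 ≅ Z^3.
  H_1: rank ker ∂_1 − rank ∂_2 = (27 − 8) − 17 = 2, and the invariant factors of ∂_2 are all 1, so H_1 ≅ Z^2.
  H_2: rank ker ∂_2 − rank ∂_3 = (18 − 17) − 0 = 1, and there is no ∂_3, so H_2 ≅ Z.

As a check, the Euler characteristic is 11 − 27 + 18 = 2, which agrees with 3 − 2 + 1 = 2.

H_0 ≅ Z^3,  H_1 ≅ Z^2,  H_2 ≅ Z.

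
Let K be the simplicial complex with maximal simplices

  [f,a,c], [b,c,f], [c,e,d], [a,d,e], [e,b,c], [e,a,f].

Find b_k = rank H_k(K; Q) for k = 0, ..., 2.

Order the vertices as a < b < c < d < e < f. Listing each simplex with vertices in this order, K has dimension 2 with simplices:

  0-simplices (6): a, b, c, d, e, f
  1-simplices (12): ac, ad, ae, af, bc, be, bf, cd, ce, cf, de, ef
  2-simplices (6): acf, ade, aef, bce, bcf, cde

giving chain groups C_0 ≅ Z^6, C_1 ≅ Z^12, C_2 ≅ Z^6.

Boundary ∂_1: C_1 → C_0 is given by ∂[p,q] = [q] − [p]. For instance
  ∂ef = f − e.
As a 6×12 matrix over Z this has rank 5, with invariant factors (1,1,1,1,1).

∂_2: C_2 → C_1 maps a triangle to the signed sum of its edges. For instance
  ∂bcf = cf − bf + bc,
  ∂acf = cf − af + ac.
The resulting 12×6 matrix has rank 6, and its Smith normal form has invariant factors (1,1,1,1,1,1).

Now H_k = ker ∂_k / im ∂_{k+1}, so:

  H_0: rank C_0 − rank ∂_1 = 6 − 5 = 1, and the invariant factors of ∂_1 are all 1, so H_0 = Z.
  H_1: rank ker ∂_1 − rank ∂_2 = (12 − 5) − 6 = 1, and the invariant factors of ∂_2 are all 1, so H_1 = Z.
  H_2: rank ker ∂_2 − rank ∂_3 = (6 − 6) − 0 = 0, and there is no ∂_3, so H_2 = 0.

Hence the Betti numbers are b_0 = 1, b_1 = 1, b_2 = 0.

b_0 = 1, b_1 = 1, b_2 = 0.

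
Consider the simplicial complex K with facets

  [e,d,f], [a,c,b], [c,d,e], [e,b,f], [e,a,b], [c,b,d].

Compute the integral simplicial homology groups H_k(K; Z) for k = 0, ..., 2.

Take the total order a < b < c < d < e < f on the vertex set. Then K (dimension 2) consists of the simplices:

  0-simplices (6): a, b, c, d, e, f
  1-simplices (12): ab, ac, ae, bc, bd, be, bf, cd, ce, de, df, ef
  2-simplices (6): abc, abe, bcd, bef, cde, def

Hence C_0 ≅ Z^6, C_1 ≅ Z^12, C_2 ≅ Z^6.

The boundary map ∂_1: C_1 → C_0 sends each edge [p,q] (with p < q) to q − p. For instance
  ∂ce = e − c.
As a 6×12 matrix over Z this has rank 5, with invariant factors (1,1,1,1,1).

Boundary ∂_2: C_2 → C_1 acts by ∂[p,q,r] = [q,r] − [p,r] + [p,q]. For instance
  ∂def = ef − df + de,
  ∂bef = ef − bf + be.
The 12×6 boundary matrix has rank 6 and Smith normal form diag(1,1,1,1,1,1).

From H_k ≅ ker(∂_k) / im(∂_{k+1}) we obtain:

  H_0: rank C_0 − rank ∂_1 = 6 − 5 = 1, and the invariant factors of ∂_1 are all 1, so H_0 = Z.
  H_1: rank ker ∂_1 − rank ∂_2 = (12 − 5) − 6 = 1, and the invariant factors of ∂_2 are all 1, so H_1 = Z.
  H_2: rank ker ∂_2 − rank ∂_3 = (6 − 6) − 0 = 0, and there is no ∂_3, so H_2 = 0.

H_0 = Z,  H_1 = Z,  H_2 = 0.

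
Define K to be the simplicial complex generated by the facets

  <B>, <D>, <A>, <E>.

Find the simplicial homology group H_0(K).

Take the total order A < B < D < E on the vertex set. Then K (dimension 0) consists of the simplices:

  0-simplices (4): A, B, D, E

so the chain groups are C_0 ≅ Z^4.

Computing H_k = (kernel of ∂_k) / (image of ∂_{k+1}):

  H_0: rank C_0 − rank ∂_1 = 4 − 0 = 4, and there is no ∂_1, so H_0 ≅ Z^4.

H_0 = Z^4.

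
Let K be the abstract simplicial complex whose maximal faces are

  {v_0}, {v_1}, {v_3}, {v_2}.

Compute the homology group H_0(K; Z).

Take the total order v_0 < v_1 < v_2 < v_3 on the vertex set. Then K (dimension 0) consists of the simplices:

  0-simplices (4): [v_0], [v_1], [v_2], [v_3]

giving chain groups C_0 ≅ Z^4.

Now H_k = ker ∂_k / im ∂_{k+1}, so:

  H_0: rank C_0 − rank ∂_1 = 4 − 0 = 4, and there is no ∂_1, so H_0 ≅ Z^4.

H_0 = Z^4.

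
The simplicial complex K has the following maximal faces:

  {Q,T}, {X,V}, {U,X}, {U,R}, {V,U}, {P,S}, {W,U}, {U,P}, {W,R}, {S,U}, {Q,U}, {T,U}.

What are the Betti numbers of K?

Fix the vertex order P < Q < R < S < T < U < V < W < X and write every simplex with vertices in increasing order. Then dim K = 1 and the simplices of K are:

  0-simplices (9): P, Q, R, S, T, U, V, W, X
  1-simplices (12): PS, PU, QT, QU, RU, RW, SU, TU, UV, UW, UX, VX

giving chain groups C_0 ≅ Z^9, C_1 ≅ Z^12.

The boundary map ∂_1: C_1 → C_0 sends each edge [p,q] (with p < q) to q − p. For instance
  ∂UX = X − U.
As a 9×12 matrix over Z this has rank 8, with invariant factors (1,1,1,1,1,1,1,1).

Computing H_k = (kernel of ∂_k) / (image of ∂_{k+1}):

  H_0: rank C_0 − rank ∂_1 = 9 − 8 = 1, and the invariant factors of ∂_1 are all 1, so H_0 ≅ Z.
  H_1: rank ker ∂_1 − rank ∂_2 = (12 − 8) − 0 = 4, and there is no ∂_2, so H_1 ≅ Z^4.

(K is a triangulation of a wedge of 4 circles.)

Hence the Betti numbers are b_0 = 1, b_1 = 4.

b_0 = 1, b_1 = 4.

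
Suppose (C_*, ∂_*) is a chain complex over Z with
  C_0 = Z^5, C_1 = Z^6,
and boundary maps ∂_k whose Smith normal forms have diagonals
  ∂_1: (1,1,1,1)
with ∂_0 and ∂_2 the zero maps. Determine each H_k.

H_0 = Z,  H_1 = Z^2.

H_0: b_0 = 5 − 0 − 4 = 1; torsion from ∂_1 factors > 1: none. So H_0 = Z.
H_1: b_1 = 6 − 4 − 0 = 2; torsion from ∂_2 factors > 1: none. So H_1 = Z^2.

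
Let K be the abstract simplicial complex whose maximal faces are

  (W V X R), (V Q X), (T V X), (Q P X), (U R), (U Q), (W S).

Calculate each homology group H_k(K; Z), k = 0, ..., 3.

We work with the vertex ordering P < Q < R < S < T < U < V < W < X. The simplices of K, each written with vertices in increasing order, are:

  0-simplices (9): P, Q, R, S, T, U, V, W, X
  1-simplices (15): PQ, PX, QU, QV, QX, RU, RV, RW, RX, SW, TV, TX, VW, VX, WX
  2-simplices (7): PQX, QVX, RVW, RVX, RWX, TVX, VWX
  3-simplices (1): RVWX

Hence C_0 ≅ Z^9, C_1 ≅ Z^15, C_2 ≅ Z^7, C_3 ≅ Z^1.

Boundary ∂_1: C_1 → C_0 is given by ∂[p,q] = [q] − [p]. For instance
  ∂VW = W − V.
As a 9×15 matrix over Z this has rank 8, with invariant factors (1,1,1,1,1,1,1,1).

The boundary map ∂_2: C_2 → C_1 maps a triangle to the signed sum of its edges. For instance
  ∂RWX = WX − RX + RW,
  ∂PQX = QX − PX + PQ.
This gives a 15×7 integer matrix of rank 6; reducing to Smith normal form yields diagonal entries (1,1,1,1,1,1).

The boundary map ∂_3: C_3 → C_2 sends each 3-simplex σ to the alternating sum Σ_i (−1)^i (σ with its i-th vertex removed). For instance
  ∂RVWX = VWX − RWX + RVX − RVW.
The 7×1 boundary matrix has rank 1 and Smith normal form diag(1).

From H_k ≅ ker(∂_k) / im(∂_{k+1}) we obtain:

  H_0: rank C_0 − rank ∂_1 = 9 − 8 = 1, and the invariant factors of ∂_1 are all 1, so H_0 ≅ Z.
  H_1: rank ker ∂_1 − rank ∂_2 = (15 − 8) − 6 = 1, and the invariant factors of ∂_2 are all 1, so H_1 ≅ Z.
  H_2: rank ker ∂_2 − rank ∂_3 = (7 − 6) − 1 = 0, and the invariant factors of ∂_3 are all 1, so H_2 ≅ 0.
  H_3: rank ker ∂_3 − rank ∂_4 = (1 − 1) − 0 = 0, and there is no ∂_4, so H_3 ≅ 0.

H_0 ≅ Z,  H_1 ≅ Z,  H_2 = 0,  H_3 = 0.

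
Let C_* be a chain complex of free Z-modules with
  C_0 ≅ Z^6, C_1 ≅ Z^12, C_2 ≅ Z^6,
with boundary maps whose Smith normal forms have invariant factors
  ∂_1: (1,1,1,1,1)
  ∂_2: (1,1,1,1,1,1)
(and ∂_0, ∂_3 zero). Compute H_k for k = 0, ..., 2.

H_0: b_0 = 6 − 0 − 5 = 1; torsion from ∂_1 factors > 1: none. So H_0 ≅ Z.
H_1: b_1 = 12 − 5 − 6 = 1; torsion from ∂_2 factors > 1: none. So H_1 ≅ Z.
H_2: b_2 = 6 − 6 − 0 = 0; torsion from ∂_3 factors > 1: none. So H_2 ≅ 0.

H_0 ≅ Z,  H_1 ≅ Z,  H_2 = 0.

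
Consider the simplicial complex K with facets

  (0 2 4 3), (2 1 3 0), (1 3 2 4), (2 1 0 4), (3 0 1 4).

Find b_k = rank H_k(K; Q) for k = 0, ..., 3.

b_0 = 1, b_1 = 0, b_2 = 0, b_3 = 1.

Order the vertices as 0 < 1 < 2 < 3 < 4. Listing each simplex with vertices in this order, K has dimension 3 with simplices:

  0-simplices (5): [0], [1], [2], [3], [4]
  1-simplices (10): [0,1], [0,2], [0,3], [0,4], [1,2], [1,3], [1,4], [2,3], [2,4], [3,4]
  2-simplices (10): [0,1,2], [0,1,3], [0,1,4], [0,2,3], [0,2,4], [0,3,4], [1,2,3], [1,2,4], [1,3,4], [2,3,4]
  3-simplices (5): [0,1,2,3], [0,1,2,4], [0,1,3,4], [0,2,3,4], [1,2,3,4]

Hence C_0 ≅ Z^5, C_1 ≅ Z^10, C_2 ≅ Z^10, C_3 ≅ Z^5.

Boundary ∂_1: C_1 → C_0 sends each edge [p,q] (with p < q) to q − p. For instance
  ∂[0,3] = [3] − [0].
As a 5×10 matrix over Z this has rank 4, with invariant factors (1,1,1,1).

∂_2: C_2 → C_1 acts by ∂[p,q,r] = [q,r] − [p,r] + [p,q]. For instance
  ∂[1,2,3] = [2,3] − [1,3] + [1,2],
  ∂[0,3,4] = [3,4] − [0,4] + [0,3].
The resulting 10×10 matrix has rank 6, and its Smith normal form has invariant factors (1,1,1,1,1,1).

The boundary map ∂_3: C_3 → C_2 sends each 3-simplex σ to the alternating sum Σ_i (−1)^i (σ with its i-th vertex removed). For instance
  ∂[0,1,2,4] = [1,2,4] − [0,2,4] + [0,1,4] − [0,1,2],
  ∂[0,1,3,4] = [1,3,4] − [0,3,4] + [0,1,4] − [0,1,3].
The resulting 10×5 matrix has rank 4, and its Smith normal form has invariant factors (1,1,1,1).

Now H_k = ker ∂_k / im ∂_{k+1}, so:

  H_0: rank C_0 − rank ∂_1 = 5 − 4 = 1, and the invariant factors of ∂_1 are all 1, so H_0 = Z.
  H_1: rank ker ∂_1 − rank ∂_2 = (10 − 4) − 6 = 0, and the invariant factors of ∂_2 are all 1, so H_1 = 0.
  H_2: rank ker ∂_2 − rank ∂_3 = (10 − 6) − 4 = 0, and the invariant factors of ∂_3 are all 1, so H_2 = 0.
  H_3: rank ker ∂_3 − rank ∂_4 = (5 − 4) − 0 = 1, and there is no ∂_4, so H_3 = Z.

(K is a triangulation of the 3-sphere S^3.)

Hence the Betti numbers are b_0 = 1, b_1 = 0, b_2 = 0, b_3 = 1.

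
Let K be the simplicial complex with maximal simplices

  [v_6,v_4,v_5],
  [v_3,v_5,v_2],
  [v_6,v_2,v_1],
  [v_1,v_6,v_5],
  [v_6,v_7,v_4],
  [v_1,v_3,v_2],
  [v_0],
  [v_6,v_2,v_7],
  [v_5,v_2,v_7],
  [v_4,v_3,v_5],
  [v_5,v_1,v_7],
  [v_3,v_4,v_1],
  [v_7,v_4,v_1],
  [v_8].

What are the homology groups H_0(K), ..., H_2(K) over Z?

H_0 ≅ Z^3,  H_1 ≅ Z_2,  H_2 = 0.

We work with the vertex ordering v_0 < v_1 < v_2 < v_3 < v_4 < v_5 < v_6 < v_7 < v_8. The simplices of K, each written with vertices in increasing order, are:

  0-simplices (9): [v_0], [v_1], [v_2], [v_3], [v_4], [v_5], [v_6], [v_7], [v_8]
  1-simplices (18): (18 of them)
  2-simplices (12): (12 of them)

Hence C_0 ≅ Z^9, C_1 ≅ Z^18, C_2 ≅ Z^12.

∂_1: C_1 → C_0 sends each edge [p,q] (with p < q) to q − p.
As a 9×18 matrix over Z this has rank 6, with invariant factors (1,1,1,1,1,1).

Boundary ∂_2: C_2 → C_1 maps a triangle to the signed sum of its edges. For instance
  ∂[v_2,v_5,v_7] = [v_5,v_7] − [v_2,v_7] + [v_2,v_5],
  ∂[v_4,v_5,v_6] = [v_5,v_6] − [v_4,v_6] + [v_4,v_5].
The resulting 18×12 matrix has rank 12, and its Smith normal form has invariant factors (1,1,1,1,1,1,1,1,1,1,1,2).

From H_k ≅ ker(∂_k) / im(∂_{k+1}) we obtain:

  H_0: rank C_0 − rank ∂_1 = 9 − 6 = 3, and the invariant factors of ∂_1 are all 1, so H_0 = Z^3.
  H_1: rank ker ∂_1 − rank ∂_2 = (18 − 6) − 12 = 0, and ∂_2 has invariant factor 2 > 1, so H_1 = Z_2.
  H_2: rank ker ∂_2 − rank ∂_3 = (12 − 12) − 0 = 0, and there is no ∂_3, so H_2 = 0.

As a check, the Euler characteristic is 9 − 18 + 12 = 3, which agrees with 3 − 0 + 0 = 3.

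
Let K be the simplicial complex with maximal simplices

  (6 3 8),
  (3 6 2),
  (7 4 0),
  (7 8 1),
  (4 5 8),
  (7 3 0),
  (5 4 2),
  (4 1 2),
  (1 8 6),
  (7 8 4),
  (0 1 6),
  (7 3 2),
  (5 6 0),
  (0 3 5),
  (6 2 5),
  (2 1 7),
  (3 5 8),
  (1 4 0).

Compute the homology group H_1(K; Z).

H_1 = Z ⊕ Z/2Z.

Order the vertices as 0 < 1 < 2 < 3 < 4 < 5 < 6 < 7 < 8. Listing each simplex with vertices in this order, K has dimension 2 with simplices:

  0-simplices (9): [0], [1], [2], [3], [4], [5], [6], [7], [8]
  1-simplices (27): (27 of them)
  2-simplices (18): [0,1,4], [0,1,6], [0,3,5], [0,3,7], [0,4,7], [0,5,6], [1,2,4], [1,2,7], [1,6,8], [1,7,8], [2,3,6], [2,3,7], [2,4,5], [2,5,6], [3,5,8], [3,6,8], [4,5,8], [4,7,8]

so the chain groups are C_0 ≅ Z^9, C_1 ≅ Z^27, C_2 ≅ Z^18.

The boundary map ∂_1: C_1 → C_0 is given by ∂[p,q] = [q] − [p]. For instance
  ∂[2,3] = [3] − [2].
This gives a 9×27 integer matrix of rank 8; reducing to Smith normal form yields diagonal entries (1,1,1,1,1,1,1,1).

Boundary ∂_2: C_2 → C_1 maps a triangle to the signed sum of its edges. For instance
  ∂[4,5,8] = [5,8] − [4,8] + [4,5],
  ∂[2,3,6] = [3,6] − [2,6] + [2,3].
The 27×18 boundary matrix has rank 18 and Smith normal form diag(1,1,1,1,1,1,1,1,1,1,1,1,1,1,1,1,1,2).

Computing H_k = (kernel of ∂_k) / (image of ∂_{k+1}):

  H_1: rank ker ∂_1 − rank ∂_2 = (27 − 8) − 18 = 1, and ∂_2 has invariant factor 2 > 1, so H_1 = Z ⊕ Z/2Z.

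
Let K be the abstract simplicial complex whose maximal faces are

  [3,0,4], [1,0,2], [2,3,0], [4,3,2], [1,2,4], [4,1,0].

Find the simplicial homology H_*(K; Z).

Order the vertices as 0 < 1 < 2 < 3 < 4. Listing each simplex with vertices in this order, K has dimension 2 with simplices:

  0-simplices (5): [0], [1], [2], [3], [4]
  1-simplices (9): [0,1], [0,2], [0,3], [0,4], [1,2], [1,4], [2,3], [2,4], [3,4]
  2-simplices (6): [0,1,2], [0,1,4], [0,2,3], [0,3,4], [1,2,4], [2,3,4]

giving chain groups C_0 ≅ Z^5, C_1 ≅ Z^9, C_2 ≅ Z^6.

The boundary map ∂_1: C_1 → C_0 sends each edge [p,q] (with p < q) to q − p.
The resulting 5×9 matrix has rank 4, and its Smith normal form has invariant factors (1,1,1,1).

The boundary map ∂_2: C_2 → C_1 acts by ∂[p,q,r] = [q,r] − [p,r] + [p,q]. For instance
  ∂[0,1,2] = [1,2] − [0,2] + [0,1],
  ∂[0,1,4] = [1,4] − [0,4] + [0,1].
As a 9×6 matrix over Z this has rank 5, with invariant factors (1,1,1,1,1).

Computing H_k = (kernel of ∂_k) / (image of ∂_{k+1}):

  H_0: rank C_0 − rank ∂_1 = 5 − 4 = 1, and the invariant factors of ∂_1 are all 1, so H_0 ≅ Z.
  H_1: rank ker ∂_1 − rank ∂_2 = (9 − 4) − 5 = 0, and the invariant factors of ∂_2 are all 1, so H_1 ≅ 0.
  H_2: rank ker ∂_2 − rank ∂_3 = (6 − 5) − 0 = 1, and there is no ∂_3, so H_2 ≅ Z.

(K is a triangulation of the 2-sphere S^2.)

H_0 = Z,  H_1 = 0,  H_2 = Z.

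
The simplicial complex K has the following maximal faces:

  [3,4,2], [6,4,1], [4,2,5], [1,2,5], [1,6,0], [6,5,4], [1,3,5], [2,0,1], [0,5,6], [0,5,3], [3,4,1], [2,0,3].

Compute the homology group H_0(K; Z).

Order the vertices as 0 < 1 < 2 < 3 < 4 < 5 < 6. Listing each simplex with vertices in this order, K has dimension 2 with simplices:

  0-simplices (7): [0], [1], [2], [3], [4], [5], [6]
  1-simplices (18): [0,1], [0,2], [0,3], [0,5], [0,6], [1,2], [1,3], [1,4], [1,5], [1,6], [2,3], [2,4], [2,5], [3,4], [3,5], [4,5], [4,6], [5,6]
  2-simplices (12): [0,1,2], [0,1,6], [0,2,3], [0,3,5], [0,5,6], [1,2,5], [1,3,4], [1,3,5], [1,4,6], [2,3,4], [2,4,5], [4,5,6]

giving chain groups C_0 ≅ Z^7, C_1 ≅ Z^18, C_2 ≅ Z^12.

The boundary map ∂_1: C_1 → C_0 is given by ∂[p,q] = [q] − [p]. For instance
  ∂[1,6] = [6] − [1].
The 7×18 boundary matrix has rank 6 and Smith normal form diag(1,1,1,1,1,1).

The boundary map ∂_2: C_2 → C_1 acts by ∂[p,q,r] = [q,r] − [p,r] + [p,q]. For instance
  ∂[4,5,6] = [5,6] − [4,6] + [4,5],
  ∂[0,1,6] = [1,6] − [0,6] + [0,1].
The 18×12 boundary matrix has rank 12 and Smith normal form diag(1,1,1,1,1,1,1,1,1,1,1,2).

Now H_k = ker ∂_k / im ∂_{k+1}, so:

  H_0: rank C_0 − rank ∂_1 = 7 − 6 = 1, and the invariant factors of ∂_1 are all 1, so H_0 = Z.

H_0 ≅ Z.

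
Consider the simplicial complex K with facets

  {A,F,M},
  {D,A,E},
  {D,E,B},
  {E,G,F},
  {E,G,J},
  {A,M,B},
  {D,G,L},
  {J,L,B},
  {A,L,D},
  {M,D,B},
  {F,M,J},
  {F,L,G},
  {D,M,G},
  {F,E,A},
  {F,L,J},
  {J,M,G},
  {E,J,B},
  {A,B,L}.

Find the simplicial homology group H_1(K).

We work with the vertex ordering A < B < D < E < F < G < J < L < M. The simplices of K, each written with vertices in increasing order, are:

  0-simplices (9): A, B, D, E, F, G, J, L, M
  1-simplices (27): AB, AD, AE, AF, AL, AM, BD, BE, BJ, BL, BM, DE, DG, DL, DM, EF, EG, EJ, FG, FJ, FL, FM, GJ, GL, GM, JL, JM
  2-simplices (18): ABL, ABM, ADE, ADL, AEF, AFM, BDE, BDM, BEJ, BJL, DGL, DGM, EFG, EGJ, FGL, FJL, FJM, GJM

Hence C_0 ≅ Z^9, C_1 ≅ Z^27, C_2 ≅ Z^18.

The boundary map ∂_1: C_1 → C_0 maps an edge to its endpoints' difference, ∂[p,q] = q − p. For instance
  ∂AF = F − A.
The resulting 9×27 matrix has rank 8, and its Smith normal form has invariant factors (1,1,1,1,1,1,1,1).

Boundary ∂_2: C_2 → C_1 sends each 2-simplex [p,q,r] to [q,r] − [p,r] + [p,q]. For instance
  ∂ABL = BL − AL + AB,
  ∂ABM = BM − AM + AB.
The resulting 27×18 matrix has rank 18, and its Smith normal form has invariant factors (1,1,1,1,1,1,1,1,1,1,1,1,1,1,1,1,1,2).

Computing H_k = (kernel of ∂_k) / (image of ∂_{k+1}):

  H_1: rank ker ∂_1 − rank ∂_2 = (27 − 8) − 18 = 1, and ∂_2 has invariant factor 2 > 1, so H_1 = Z ⊕ Z/2Z.

(K is a triangulation of the Klein bottle.)

H_1 ≅ Z ⊕ Z/2Z.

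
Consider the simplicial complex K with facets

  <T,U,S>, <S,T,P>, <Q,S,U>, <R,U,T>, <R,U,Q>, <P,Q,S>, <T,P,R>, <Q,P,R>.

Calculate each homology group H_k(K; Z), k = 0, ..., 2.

H_0 = Z,  H_1 = 0,  H_2 = Z.

Fix the vertex order P < Q < R < S < T < U and write every simplex with vertices in increasing order. Then dim K = 2 and the simplices of K are:

  0-simplices (6): P, Q, R, S, T, U
  1-simplices (12): PQ, PR, PS, PT, QR, QS, QU, RT, RU, ST, SU, TU
  2-simplices (8): PQR, PQS, PRT, PST, QRU, QSU, RTU, STU

giving chain groups C_0 ≅ Z^6, C_1 ≅ Z^12, C_2 ≅ Z^8.

The boundary map ∂_1: C_1 → C_0 is given by ∂[p,q] = [q] − [p].
As a 6×12 matrix over Z this has rank 5, with invariant factors (1,1,1,1,1).

∂_2: C_2 → C_1 maps a triangle to the signed sum of its edges. For instance
  ∂QRU = RU − QU + QR,
  ∂PQS = QS − PS + PQ.
As a 12×8 matrix over Z this has rank 7, with invariant factors (1,1,1,1,1,1,1).

Computing H_k = (kernel of ∂_k) / (image of ∂_{k+1}):

  H_0: rank C_0 − rank ∂_1 = 6 − 5 = 1, and the invariant factors of ∂_1 are all 1, so H_0 = Z.
  H_1: rank ker ∂_1 − rank ∂_2 = (12 − 5) − 7 = 0, and the invariant factors of ∂_2 are all 1, so H_1 = 0.
  H_2: rank ker ∂_2 − rank ∂_3 = (8 − 7) − 0 = 1, and there is no ∂_3, so H_2 = Z.

As a check, the Euler characteristic is 6 − 12 + 8 = 2, which agrees with 1 − 0 + 1 = 2.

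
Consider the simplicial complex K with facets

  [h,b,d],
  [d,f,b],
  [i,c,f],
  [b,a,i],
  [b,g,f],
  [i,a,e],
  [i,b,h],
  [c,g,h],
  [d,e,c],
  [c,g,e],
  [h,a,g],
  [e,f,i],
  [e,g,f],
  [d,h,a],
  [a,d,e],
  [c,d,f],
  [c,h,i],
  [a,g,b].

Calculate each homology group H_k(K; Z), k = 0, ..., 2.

H_0 = Z,  H_1 = Z ⊕ Z/2,  H_2 = 0.

We work with the vertex ordering a < b < c < d < e < f < g < h < i. The simplices of K, each written with vertices in increasing order, are:

  0-simplices (9): a, b, c, d, e, f, g, h, i
  1-simplices (27): ab, ad, ae, ag, ah, ai, bd, bf, bg, bh, bi, cd, ce, cf, cg, ch, ci, de, df, dh, ef, eg, ei, fg, fi, gh, hi
  2-simplices (18): abg, abi, ade, adh, aei, agh, bdf, bdh, bfg, bhi, cde, cdf, ceg, cfi, cgh, chi, efg, efi

giving chain groups C_0 ≅ Z^9, C_1 ≅ Z^27, C_2 ≅ Z^18.

The boundary map ∂_1: C_1 → C_0 sends each edge [p,q] (with p < q) to q − p. For instance
  ∂bi = i − b.
This gives a 9×27 integer matrix of rank 8; reducing to Smith normal form yields diagonal entries (1,1,1,1,1,1,1,1).

∂_2: C_2 → C_1 maps a triangle to the signed sum of its edges. For instance
  ∂cde = de − ce + cd,
  ∂abg = bg − ag + ab.
The resulting 27×18 matrix has rank 18, and its Smith normal form has invariant factors (1,1,1,1,1,1,1,1,1,1,1,1,1,1,1,1,1,2).

From H_k ≅ ker(∂_k) / im(∂_{k+1}) we obtain:

  H_0: rank C_0 − rank ∂_1 = 9 − 8 = 1, and the invariant factors of ∂_1 are all 1, so H_0 ≅ Z.
  H_1: rank ker ∂_1 − rank ∂_2 = (27 − 8) − 18 = 1, and ∂_2 has invariant factor 2 > 1, so H_1 ≅ Z ⊕ Z/2.
  H_2: rank ker ∂_2 − rank ∂_3 = (18 − 18) − 0 = 0, and there is no ∂_3, so H_2 ≅ 0.

As a check, the Euler characteristic is 9 − 27 + 18 = 0, which agrees with 1 − 1 + 0 = 0.
(K is a triangulation of the Klein bottle.)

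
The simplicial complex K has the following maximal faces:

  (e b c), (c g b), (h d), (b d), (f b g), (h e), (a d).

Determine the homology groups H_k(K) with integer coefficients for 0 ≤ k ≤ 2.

We work with the vertex ordering a < b < c < d < e < f < g < h. The simplices of K, each written with vertices in increasing order, are:

  0-simplices (8): a, b, c, d, e, f, g, h
  1-simplices (11): ad, bc, bd, be, bf, bg, ce, cg, dh, eh, fg
  2-simplices (3): bce, bcg, bfg

giving chain groups C_0 ≅ Z^8, C_1 ≅ Z^11, C_2 ≅ Z^3.

Boundary ∂_1: C_1 → C_0 is given by ∂[p,q] = [q] − [p].
As a 8×11 matrix over Z this has rank 7, with invariant factors (1,1,1,1,1,1,1).

The boundary map ∂_2: C_2 → C_1 maps a triangle to the signed sum of its edges. For instance
  ∂bfg = fg − bg + bf,
  ∂bce = ce − be + bc.
The resulting 11×3 matrix has rank 3, and its Smith normal form has invariant factors (1,1,1).

Now H_k = ker ∂_k / im ∂_{k+1}, so:

  H_0: rank C_0 − rank ∂_1 = 8 − 7 = 1, and the invariant factors of ∂_1 are all 1, so H_0 ≅ Z.
  H_1: rank ker ∂_1 − rank ∂_2 = (11 − 7) − 3 = 1, and the invariant factors of ∂_2 are all 1, so H_1 ≅ Z.
  H_2: rank ker ∂_2 − rank ∂_3 = (3 − 3) − 0 = 0, and there is no ∂_3, so H_2 ≅ 0.

H_0 = Z,  H_1 = Z,  H_2 = 0.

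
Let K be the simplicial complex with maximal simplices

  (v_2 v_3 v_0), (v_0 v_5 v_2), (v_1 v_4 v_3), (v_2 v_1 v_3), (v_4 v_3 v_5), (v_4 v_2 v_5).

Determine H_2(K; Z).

H_2 = 0.

We work with the vertex ordering v_0 < v_1 < v_2 < v_3 < v_4 < v_5. The simplices of K, each written with vertices in increasing order, are:

  0-simplices (6): [v_0], [v_1], [v_2], [v_3], [v_4], [v_5]
  1-simplices (12): [v_0,v_2], [v_0,v_3], [v_0,v_5], [v_1,v_2], [v_1,v_3], [v_1,v_4], [v_2,v_3], [v_2,v_4], [v_2,v_5], [v_3,v_4], [v_3,v_5], [v_4,v_5]
  2-simplices (6): [v_0,v_2,v_3], [v_0,v_2,v_5], [v_1,v_2,v_3], [v_1,v_3,v_4], [v_2,v_4,v_5], [v_3,v_4,v_5]

Hence C_0 ≅ Z^6, C_1 ≅ Z^12, C_2 ≅ Z^6.

∂_1: C_1 → C_0 sends each edge [p,q] (with p < q) to q − p.
This gives a 6×12 integer matrix of rank 5; reducing to Smith normal form yields diagonal entries (1,1,1,1,1).

Boundary ∂_2: C_2 → C_1 maps a triangle to the signed sum of its edges. For instance
  ∂[v_3,v_4,v_5] = [v_4,v_5] − [v_3,v_5] + [v_3,v_4],
  ∂[v_1,v_3,v_4] = [v_3,v_4] − [v_1,v_4] + [v_1,v_3].
As a 12×6 matrix over Z this has rank 6, with invariant factors (1,1,1,1,1,1).

From H_k ≅ ker(∂_k) / im(∂_{k+1}) we obtain:

  H_2: rank ker ∂_2 − rank ∂_3 = (6 − 6) − 0 = 0, and there is no ∂_3, so H_2 = 0.

(K is a triangulation of the cylinder S^1 x I.)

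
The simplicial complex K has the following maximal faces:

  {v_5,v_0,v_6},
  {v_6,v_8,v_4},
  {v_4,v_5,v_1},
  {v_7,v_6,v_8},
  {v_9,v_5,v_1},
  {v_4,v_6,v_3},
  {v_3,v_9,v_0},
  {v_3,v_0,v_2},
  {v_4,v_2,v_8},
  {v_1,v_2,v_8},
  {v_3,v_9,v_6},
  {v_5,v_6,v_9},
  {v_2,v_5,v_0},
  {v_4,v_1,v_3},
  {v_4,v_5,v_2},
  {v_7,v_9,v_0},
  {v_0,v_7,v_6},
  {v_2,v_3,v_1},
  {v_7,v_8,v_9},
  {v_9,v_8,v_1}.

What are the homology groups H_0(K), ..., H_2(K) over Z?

Fix the vertex order v_0 < v_1 < v_2 < v_3 < v_4 < v_5 < v_6 < v_7 < v_8 < v_9 and write every simplex with vertices in increasing order. Then dim K = 2 and the simplices of K are:

  0-simplices (10): [v_0], [v_1], [v_2], [v_3], [v_4], [v_5], [v_6], [v_7], [v_8], [v_9]
  1-simplices (30): (30 of them)
  2-simplices (20): (20 of them)

giving chain groups C_0 ≅ Z^10, C_1 ≅ Z^30, C_2 ≅ Z^20.

∂_1: C_1 → C_0 is given by ∂[p,q] = [q] − [p]. For instance
  ∂[v_4,v_5] = [v_5] − [v_4].
The 10×30 boundary matrix has rank 9 and Smith normal form diag(1,1,1,1,1,1,1,1,1).

∂_2: C_2 → C_1 sends each 2-simplex [p,q,r] to [q,r] − [p,r] + [p,q]. For instance
  ∂[v_0,v_7,v_9] = [v_7,v_9] − [v_0,v_9] + [v_0,v_7],
  ∂[v_1,v_2,v_3] = [v_2,v_3] − [v_1,v_3] + [v_1,v_2].
The resulting 30×20 matrix has rank 20, and its Smith normal form has invariant factors (1,1,1,1,1,1,1,1,1,1,1,1,1,1,1,1,1,1,1,2).

Reading off H_k = ker ∂_k / im ∂_{k+1}:

  H_0: rank C_0 − rank ∂_1 = 10 − 9 = 1, and the invariant factors of ∂_1 are all 1, so H_0 = Z.
  H_1: rank ker ∂_1 − rank ∂_2 = (30 − 9) − 20 = 1, and ∂_2 has invariant factor 2 > 1, so H_1 = Z ⊕ Z/2.
  H_2: rank ker ∂_2 − rank ∂_3 = (20 − 20) − 0 = 0, and there is no ∂_3, so H_2 = 0.

As a check, the Euler characteristic is 10 − 30 + 20 = 0, which agrees with 1 − 1 + 0 = 0.
(K is a triangulation of the Klein bottle.)

H_0 ≅ Z,  H_1 ≅ Z ⊕ Z/2,  H_2 = 0.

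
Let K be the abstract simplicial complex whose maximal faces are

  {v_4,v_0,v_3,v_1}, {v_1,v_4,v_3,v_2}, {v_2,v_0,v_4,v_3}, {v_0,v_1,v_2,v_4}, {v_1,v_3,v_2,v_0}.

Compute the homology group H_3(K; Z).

H_3 ≅ Z.

We work with the vertex ordering v_0 < v_1 < v_2 < v_3 < v_4. The simplices of K, each written with vertices in increasing order, are:

  0-simplices (5): [v_0], [v_1], [v_2], [v_3], [v_4]
  1-simplices (10): [v_0,v_1], [v_0,v_2], [v_0,v_3], [v_0,v_4], [v_1,v_2], [v_1,v_3], [v_1,v_4], [v_2,v_3], [v_2,v_4], [v_3,v_4]
  2-simplices (10): [v_0,v_1,v_2], [v_0,v_1,v_3], [v_0,v_1,v_4], [v_0,v_2,v_3], [v_0,v_2,v_4], [v_0,v_3,v_4], [v_1,v_2,v_3], [v_1,v_2,v_4], [v_1,v_3,v_4], [v_2,v_3,v_4]
  3-simplices (5): [v_0,v_1,v_2,v_3], [v_0,v_1,v_2,v_4], [v_0,v_1,v_3,v_4], [v_0,v_2,v_3,v_4], [v_1,v_2,v_3,v_4]

Hence C_0 ≅ Z^5, C_1 ≅ Z^10, C_2 ≅ Z^10, C_3 ≅ Z^5.

∂_1: C_1 → C_0 is given by ∂[p,q] = [q] − [p]. For instance
  ∂[v_2,v_3] = [v_3] − [v_2].
As a 5×10 matrix over Z this has rank 4, with invariant factors (1,1,1,1).

The boundary map ∂_2: C_2 → C_1 sends each 2-simplex [p,q,r] to [q,r] − [p,r] + [p,q]. For instance
  ∂[v_1,v_2,v_4] = [v_2,v_4] − [v_1,v_4] + [v_1,v_2],
  ∂[v_0,v_1,v_4] = [v_1,v_4] − [v_0,v_4] + [v_0,v_1].
As a 10×10 matrix over Z this has rank 6, with invariant factors (1,1,1,1,1,1).

The boundary map ∂_3: C_3 → C_2 sends each 3-simplex σ to the alternating sum Σ_i (−1)^i (σ with its i-th vertex removed). For instance
  ∂[v_0,v_1,v_2,v_3] = [v_1,v_2,v_3] − [v_0,v_2,v_3] + [v_0,v_1,v_3] − [v_0,v_1,v_2],
  ∂[v_0,v_1,v_2,v_4] = [v_1,v_2,v_4] − [v_0,v_2,v_4] + [v_0,v_1,v_4] − [v_0,v_1,v_2].
This gives a 10×5 integer matrix of rank 4; reducing to Smith normal form yields diagonal entries (1,1,1,1).

Reading off H_k = ker ∂_k / im ∂_{k+1}:

  H_3: rank ker ∂_3 − rank ∂_4 = (5 − 4) − 0 = 1, and there is no ∂_4, so H_3 = Z.

(K is a triangulation of the 3-sphere S^3.)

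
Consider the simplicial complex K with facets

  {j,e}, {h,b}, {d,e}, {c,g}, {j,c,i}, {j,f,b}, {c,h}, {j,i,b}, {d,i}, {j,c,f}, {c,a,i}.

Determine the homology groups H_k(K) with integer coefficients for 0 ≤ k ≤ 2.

H_0 = Z,  H_1 = Z^2,  H_2 = 0.

We work with the vertex ordering a < b < c < d < e < f < g < h < i < j. The simplices of K, each written with vertices in increasing order, are:

  0-simplices (10): a, b, c, d, e, f, g, h, i, j
  1-simplices (16): ac, ai, bf, bh, bi, bj, cf, cg, ch, ci, cj, de, di, ej, fj, ij
  2-simplices (5): aci, bfj, bij, cfj, cij

giving chain groups C_0 ≅ Z^10, C_1 ≅ Z^16, C_2 ≅ Z^5.

The boundary map ∂_1: C_1 → C_0 sends each edge [p,q] (with p < q) to q − p. For instance
  ∂bi = i − b.
The 10×16 boundary matrix has rank 9 and Smith normal form diag(1,1,1,1,1,1,1,1,1).

∂_2: C_2 → C_1 sends each 2-simplex [p,q,r] to [q,r] − [p,r] + [p,q]. For instance
  ∂cij = ij − cj + ci,
  ∂bij = ij − bj + bi.
The 16×5 boundary matrix has rank 5 and Smith normal form diag(1,1,1,1,1).

From H_k ≅ ker(∂_k) / im(∂_{k+1}) we obtain:

  H_0: rank C_0 − rank ∂_1 = 10 − 9 = 1, and the invariant factors of ∂_1 are all 1, so H_0 = Z.
  H_1: rank ker ∂_1 − rank ∂_2 = (16 − 9) − 5 = 2, and the invariant factors of ∂_2 are all 1, so H_1 = Z^2.
  H_2: rank ker ∂_2 − rank ∂_3 = (5 − 5) − 0 = 0, and there is no ∂_3, so H_2 = 0.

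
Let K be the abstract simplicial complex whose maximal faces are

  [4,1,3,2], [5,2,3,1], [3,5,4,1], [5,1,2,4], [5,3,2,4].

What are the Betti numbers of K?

We work with the vertex ordering 1 < 2 < 3 < 4 < 5. The simplices of K, each written with vertices in increasing order, are:

  0-simplices (5): [1], [2], [3], [4], [5]
  1-simplices (10): [1,2], [1,3], [1,4], [1,5], [2,3], [2,4], [2,5], [3,4], [3,5], [4,5]
  2-simplices (10): [1,2,3], [1,2,4], [1,2,5], [1,3,4], [1,3,5], [1,4,5], [2,3,4], [2,3,5], [2,4,5], [3,4,5]
  3-simplices (5): [1,2,3,4], [1,2,3,5], [1,2,4,5], [1,3,4,5], [2,3,4,5]

giving chain groups C_0 ≅ Z^5, C_1 ≅ Z^10, C_2 ≅ Z^10, C_3 ≅ Z^5.

∂_1: C_1 → C_0 is given by ∂[p,q] = [q] − [p]. For instance
  ∂[1,3] = [3] − [1].
This gives a 5×10 integer matrix of rank 4; reducing to Smith normal form yields diagonal entries (1,1,1,1).

The boundary map ∂_2: C_2 → C_1 sends each 2-simplex [p,q,r] to [q,r] − [p,r] + [p,q]. For instance
  ∂[3,4,5] = [4,5] − [3,5] + [3,4],
  ∂[1,2,5] = [2,5] − [1,5] + [1,2].
The resulting 10×10 matrix has rank 6, and its Smith normal form has invariant factors (1,1,1,1,1,1).

Boundary ∂_3: C_3 → C_2 sends each 3-simplex σ to the alternating sum Σ_i (−1)^i (σ with its i-th vertex removed). For instance
  ∂[1,2,4,5] = [2,4,5] − [1,4,5] + [1,2,5] − [1,2,4],
  ∂[1,2,3,5] = [2,3,5] − [1,3,5] + [1,2,5] − [1,2,3].
The 10×5 boundary matrix has rank 4 and Smith normal form diag(1,1,1,1).

From H_k ≅ ker(∂_k) / im(∂_{k+1}) we obtain:

  H_0: rank C_0 − rank ∂_1 = 5 − 4 = 1, and the invariant factors of ∂_1 are all 1, so H_0 ≅ Z.
  H_1: rank ker ∂_1 − rank ∂_2 = (10 − 4) − 6 = 0, and the invariant factors of ∂_2 are all 1, so H_1 ≅ 0.
  H_2: rank ker ∂_2 − rank ∂_3 = (10 − 6) − 4 = 0, and the invariant factors of ∂_3 are all 1, so H_2 ≅ 0.
  H_3: rank ker ∂_3 − rank ∂_4 = (5 − 4) − 0 = 1, and there is no ∂_4, so H_3 ≅ Z.

(K is a triangulation of the 3-sphere S^3.)

Hence the Betti numbers are b_0 = 1, b_1 = 0, b_2 = 0, b_3 = 1.

b_0 = 1, b_1 = 0, b_2 = 0, b_3 = 1.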